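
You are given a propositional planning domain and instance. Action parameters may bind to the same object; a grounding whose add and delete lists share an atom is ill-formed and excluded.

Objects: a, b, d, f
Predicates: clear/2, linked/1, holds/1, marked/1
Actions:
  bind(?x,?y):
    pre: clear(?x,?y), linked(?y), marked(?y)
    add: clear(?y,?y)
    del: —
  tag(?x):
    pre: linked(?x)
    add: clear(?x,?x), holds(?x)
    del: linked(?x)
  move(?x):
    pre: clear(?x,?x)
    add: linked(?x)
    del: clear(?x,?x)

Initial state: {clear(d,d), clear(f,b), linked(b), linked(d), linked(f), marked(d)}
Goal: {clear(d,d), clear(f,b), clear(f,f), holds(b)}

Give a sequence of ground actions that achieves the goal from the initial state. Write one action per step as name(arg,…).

tag(b); tag(f)

1. tag(b)  →  {clear(b,b), clear(d,d), clear(f,b), holds(b), linked(d), linked(f), marked(d)}
2. tag(f)  →  {clear(b,b), clear(d,d), clear(f,b), clear(f,f), holds(b), holds(f), linked(d), marked(d)}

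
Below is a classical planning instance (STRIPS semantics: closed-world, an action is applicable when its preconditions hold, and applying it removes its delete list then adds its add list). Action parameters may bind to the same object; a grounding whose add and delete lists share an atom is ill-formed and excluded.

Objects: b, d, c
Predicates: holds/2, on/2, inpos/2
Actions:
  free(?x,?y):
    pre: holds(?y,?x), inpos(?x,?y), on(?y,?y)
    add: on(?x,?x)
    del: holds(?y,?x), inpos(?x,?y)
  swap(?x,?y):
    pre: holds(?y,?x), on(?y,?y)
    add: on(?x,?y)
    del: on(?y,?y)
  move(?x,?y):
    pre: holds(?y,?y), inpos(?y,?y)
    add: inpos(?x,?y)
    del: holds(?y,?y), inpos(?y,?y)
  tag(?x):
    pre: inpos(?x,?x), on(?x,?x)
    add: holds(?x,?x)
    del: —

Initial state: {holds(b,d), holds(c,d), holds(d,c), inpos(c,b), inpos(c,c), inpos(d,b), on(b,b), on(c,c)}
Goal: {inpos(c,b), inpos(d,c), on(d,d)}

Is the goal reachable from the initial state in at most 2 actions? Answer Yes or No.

No

1. free(d,b)  →  {holds(c,d), holds(d,c), inpos(c,b), inpos(c,c), on(b,b), on(c,c), on(d,d)}
2. tag(c)  →  {holds(c,c), holds(c,d), holds(d,c), inpos(c,b), inpos(c,c), on(b,b), on(c,c), on(d,d)}
3. move(d,c)  →  {holds(c,d), holds(d,c), inpos(c,b), inpos(d,c), on(b,b), on(c,c), on(d,d)}
optimal plan length = 3; 3 > 2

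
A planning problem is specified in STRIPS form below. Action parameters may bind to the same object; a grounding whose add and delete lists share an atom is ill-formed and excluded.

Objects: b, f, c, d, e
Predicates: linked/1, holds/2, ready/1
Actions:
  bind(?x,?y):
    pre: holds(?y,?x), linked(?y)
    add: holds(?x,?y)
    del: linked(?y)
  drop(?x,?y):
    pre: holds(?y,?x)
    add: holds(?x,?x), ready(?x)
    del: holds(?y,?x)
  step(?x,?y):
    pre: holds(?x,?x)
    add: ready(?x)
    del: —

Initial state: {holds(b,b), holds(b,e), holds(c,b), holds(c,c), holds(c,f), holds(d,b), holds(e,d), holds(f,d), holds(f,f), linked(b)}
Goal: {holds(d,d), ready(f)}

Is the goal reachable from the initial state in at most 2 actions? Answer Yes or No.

Yes

1. drop(f,c)  →  {holds(b,b), holds(b,e), holds(c,b), holds(c,c), holds(d,b), holds(e,d), holds(f,d), holds(f,f), linked(b), ready(f)}
2. drop(d,f)  →  {holds(b,b), holds(b,e), holds(c,b), holds(c,c), holds(d,b), holds(d,d), holds(e,d), holds(f,f), linked(b), ready(d), ready(f)}
optimal plan length = 2; 2 ≤ 2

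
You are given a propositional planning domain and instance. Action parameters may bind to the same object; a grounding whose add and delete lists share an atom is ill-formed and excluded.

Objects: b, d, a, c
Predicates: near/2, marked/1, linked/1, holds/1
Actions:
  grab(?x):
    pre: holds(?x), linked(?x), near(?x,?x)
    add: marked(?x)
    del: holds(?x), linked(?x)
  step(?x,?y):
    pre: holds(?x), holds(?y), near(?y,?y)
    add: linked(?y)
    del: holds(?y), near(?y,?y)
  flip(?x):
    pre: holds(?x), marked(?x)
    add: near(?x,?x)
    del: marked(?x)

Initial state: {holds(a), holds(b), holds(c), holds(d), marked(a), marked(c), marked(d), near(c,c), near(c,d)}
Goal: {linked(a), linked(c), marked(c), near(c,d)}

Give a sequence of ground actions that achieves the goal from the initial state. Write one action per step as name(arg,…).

1. step(b,c)  →  {holds(a), holds(b), holds(d), linked(c), marked(a), marked(c), marked(d), near(c,d)}
2. flip(a)  →  {holds(a), holds(b), holds(d), linked(c), marked(c), marked(d), near(a,a), near(c,d)}
3. step(b,a)  →  {holds(b), holds(d), linked(a), linked(c), marked(c), marked(d), near(c,d)}

step(b,c); flip(a); step(b,a)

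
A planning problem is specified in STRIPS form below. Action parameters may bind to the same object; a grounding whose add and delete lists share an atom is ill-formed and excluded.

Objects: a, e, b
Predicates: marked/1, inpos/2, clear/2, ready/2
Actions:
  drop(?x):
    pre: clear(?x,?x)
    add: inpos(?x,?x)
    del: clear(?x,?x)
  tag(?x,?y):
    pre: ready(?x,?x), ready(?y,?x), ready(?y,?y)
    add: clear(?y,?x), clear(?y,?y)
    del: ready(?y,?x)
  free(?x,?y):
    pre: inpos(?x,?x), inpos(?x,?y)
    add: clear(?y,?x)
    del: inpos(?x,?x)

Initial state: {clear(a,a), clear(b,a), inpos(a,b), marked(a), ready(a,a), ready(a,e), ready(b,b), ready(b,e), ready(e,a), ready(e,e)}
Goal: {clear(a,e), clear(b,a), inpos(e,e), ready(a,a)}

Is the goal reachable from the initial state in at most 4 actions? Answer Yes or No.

Yes

1. tag(a,e)  →  {clear(a,a), clear(b,a), clear(e,a), clear(e,e), inpos(a,b), marked(a), ready(a,a), ready(a,e), ready(b,b), ready(b,e), ready(e,e)}
2. drop(e)  →  {clear(a,a), clear(b,a), clear(e,a), inpos(a,b), inpos(e,e), marked(a), ready(a,a), ready(a,e), ready(b,b), ready(b,e), ready(e,e)}
3. tag(e,a)  →  {clear(a,a), clear(a,e), clear(b,a), clear(e,a), inpos(a,b), inpos(e,e), marked(a), ready(a,a), ready(b,b), ready(b,e), ready(e,e)}
optimal plan length = 3; 3 ≤ 4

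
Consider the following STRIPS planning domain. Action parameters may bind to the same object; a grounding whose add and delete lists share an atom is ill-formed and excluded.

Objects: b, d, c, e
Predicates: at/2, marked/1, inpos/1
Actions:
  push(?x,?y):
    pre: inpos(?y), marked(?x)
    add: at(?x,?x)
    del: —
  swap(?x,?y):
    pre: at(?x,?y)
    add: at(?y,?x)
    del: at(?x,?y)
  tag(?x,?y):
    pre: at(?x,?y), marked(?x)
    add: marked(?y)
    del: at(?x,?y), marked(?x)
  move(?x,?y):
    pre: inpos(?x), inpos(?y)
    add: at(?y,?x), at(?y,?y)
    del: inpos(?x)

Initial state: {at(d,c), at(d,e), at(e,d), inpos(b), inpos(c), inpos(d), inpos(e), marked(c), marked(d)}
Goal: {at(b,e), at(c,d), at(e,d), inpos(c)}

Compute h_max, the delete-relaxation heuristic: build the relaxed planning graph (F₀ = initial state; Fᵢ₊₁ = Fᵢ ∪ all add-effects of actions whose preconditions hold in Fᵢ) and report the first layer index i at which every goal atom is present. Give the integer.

F0 = init (9 atoms)
F1 = F0 ∪ {at(b,b), at(b,c), at(b,d), at(b,e), at(c,b), at(c,c), at(c,d), at(c,e), at(d,b), at(d,d), at(e,b), at(e,c), at(e,e), marked(e)}  (23 atoms)
goal ⊆ F1  ⇒  h_max = 1

1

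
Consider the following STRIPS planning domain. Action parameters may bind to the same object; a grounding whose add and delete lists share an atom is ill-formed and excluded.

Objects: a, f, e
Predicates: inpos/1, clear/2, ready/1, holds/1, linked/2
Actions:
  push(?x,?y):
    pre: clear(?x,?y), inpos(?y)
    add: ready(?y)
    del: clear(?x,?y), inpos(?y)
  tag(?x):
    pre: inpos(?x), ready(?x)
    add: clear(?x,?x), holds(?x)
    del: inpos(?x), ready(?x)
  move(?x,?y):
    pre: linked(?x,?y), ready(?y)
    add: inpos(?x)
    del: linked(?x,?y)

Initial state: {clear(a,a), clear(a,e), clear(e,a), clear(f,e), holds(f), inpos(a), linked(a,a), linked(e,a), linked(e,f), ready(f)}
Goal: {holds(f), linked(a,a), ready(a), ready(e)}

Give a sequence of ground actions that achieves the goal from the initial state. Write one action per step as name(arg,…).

push(a,a); move(e,a); push(a,e)

1. push(a,a)  →  {clear(a,e), clear(e,a), clear(f,e), holds(f), linked(a,a), linked(e,a), linked(e,f), ready(a), ready(f)}
2. move(e,a)  →  {clear(a,e), clear(e,a), clear(f,e), holds(f), inpos(e), linked(a,a), linked(e,f), ready(a), ready(f)}
3. push(a,e)  →  {clear(e,a), clear(f,e), holds(f), linked(a,a), linked(e,f), ready(a), ready(e), ready(f)}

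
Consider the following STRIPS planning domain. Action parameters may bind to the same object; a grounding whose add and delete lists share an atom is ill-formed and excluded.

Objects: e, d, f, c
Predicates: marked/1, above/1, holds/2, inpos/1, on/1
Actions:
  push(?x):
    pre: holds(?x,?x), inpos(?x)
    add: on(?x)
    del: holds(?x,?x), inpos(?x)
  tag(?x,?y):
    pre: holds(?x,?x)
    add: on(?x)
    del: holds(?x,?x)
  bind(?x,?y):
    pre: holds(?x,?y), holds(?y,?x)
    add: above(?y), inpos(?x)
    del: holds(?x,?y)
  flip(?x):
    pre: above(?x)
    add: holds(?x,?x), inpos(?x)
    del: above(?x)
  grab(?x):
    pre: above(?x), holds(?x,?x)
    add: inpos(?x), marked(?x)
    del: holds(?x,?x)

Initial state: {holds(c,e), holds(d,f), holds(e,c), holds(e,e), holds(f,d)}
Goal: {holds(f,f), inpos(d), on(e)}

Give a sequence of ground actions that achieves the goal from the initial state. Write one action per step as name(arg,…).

tag(e,e); bind(d,f); flip(f)

1. tag(e,e)  →  {holds(c,e), holds(d,f), holds(e,c), holds(f,d), on(e)}
2. bind(d,f)  →  {above(f), holds(c,e), holds(e,c), holds(f,d), inpos(d), on(e)}
3. flip(f)  →  {holds(c,e), holds(e,c), holds(f,d), holds(f,f), inpos(d), inpos(f), on(e)}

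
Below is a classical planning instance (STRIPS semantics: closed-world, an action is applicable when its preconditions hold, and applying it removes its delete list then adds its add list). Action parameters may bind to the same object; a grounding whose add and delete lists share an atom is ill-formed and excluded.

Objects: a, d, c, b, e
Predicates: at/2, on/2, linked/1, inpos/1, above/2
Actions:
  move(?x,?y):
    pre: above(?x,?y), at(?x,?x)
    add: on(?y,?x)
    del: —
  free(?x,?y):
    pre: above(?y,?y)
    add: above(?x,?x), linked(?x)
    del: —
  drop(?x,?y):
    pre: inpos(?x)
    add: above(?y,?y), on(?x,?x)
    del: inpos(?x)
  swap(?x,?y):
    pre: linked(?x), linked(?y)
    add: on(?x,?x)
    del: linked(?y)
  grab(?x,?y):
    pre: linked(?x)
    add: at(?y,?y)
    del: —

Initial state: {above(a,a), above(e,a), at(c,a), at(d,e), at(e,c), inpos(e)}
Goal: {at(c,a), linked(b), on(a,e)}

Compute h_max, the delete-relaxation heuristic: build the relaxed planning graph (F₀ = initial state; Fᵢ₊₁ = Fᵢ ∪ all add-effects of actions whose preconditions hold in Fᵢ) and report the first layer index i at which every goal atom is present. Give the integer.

F0 = init (6 atoms)
F1 = F0 ∪ {above(b,b), above(c,c), above(d,d), above(e,e), linked(a), linked(b), linked(c), linked(d), linked(e), on(e,e)}  (16 atoms)
F2 = F1 ∪ {at(a,a), at(b,b), at(c,c), at(d,d), at(e,e), on(a,a), on(b,b), on(c,c), on(d,d)}  (25 atoms)
F3 = F2 ∪ {on(a,e)}  (26 atoms)
goal ⊆ F3  ⇒  h_max = 3

3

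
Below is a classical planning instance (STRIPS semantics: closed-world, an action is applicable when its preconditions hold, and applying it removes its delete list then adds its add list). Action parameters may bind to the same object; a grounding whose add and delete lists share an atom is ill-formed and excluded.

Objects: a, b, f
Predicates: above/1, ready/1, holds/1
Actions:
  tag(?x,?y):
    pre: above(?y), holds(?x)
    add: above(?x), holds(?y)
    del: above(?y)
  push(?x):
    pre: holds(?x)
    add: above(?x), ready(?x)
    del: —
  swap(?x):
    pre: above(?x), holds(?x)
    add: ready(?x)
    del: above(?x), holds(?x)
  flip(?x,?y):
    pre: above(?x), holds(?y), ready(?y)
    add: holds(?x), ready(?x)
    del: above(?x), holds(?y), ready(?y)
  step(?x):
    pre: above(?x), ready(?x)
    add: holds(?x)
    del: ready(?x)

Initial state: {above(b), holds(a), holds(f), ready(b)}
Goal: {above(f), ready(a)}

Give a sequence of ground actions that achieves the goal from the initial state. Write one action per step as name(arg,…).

1. tag(f,b)  →  {above(f), holds(a), holds(b), holds(f), ready(b)}
2. push(a)  →  {above(a), above(f), holds(a), holds(b), holds(f), ready(a), ready(b)}

tag(f,b); push(a)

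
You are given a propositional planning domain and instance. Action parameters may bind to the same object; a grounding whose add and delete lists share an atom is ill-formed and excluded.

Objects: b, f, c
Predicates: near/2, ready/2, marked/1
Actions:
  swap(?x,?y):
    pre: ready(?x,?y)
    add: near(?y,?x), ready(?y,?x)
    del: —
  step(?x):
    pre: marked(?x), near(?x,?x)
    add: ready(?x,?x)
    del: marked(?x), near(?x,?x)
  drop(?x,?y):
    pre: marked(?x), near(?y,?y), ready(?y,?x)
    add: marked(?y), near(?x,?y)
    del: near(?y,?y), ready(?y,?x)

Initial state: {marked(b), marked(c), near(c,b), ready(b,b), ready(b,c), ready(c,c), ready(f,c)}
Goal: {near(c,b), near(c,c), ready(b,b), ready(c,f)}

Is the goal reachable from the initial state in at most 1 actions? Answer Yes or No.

No

1. swap(f,c)  →  {marked(b), marked(c), near(c,b), near(c,f), ready(b,b), ready(b,c), ready(c,c), ready(c,f), ready(f,c)}
2. swap(c,c)  →  {marked(b), marked(c), near(c,b), near(c,c), near(c,f), ready(b,b), ready(b,c), ready(c,c), ready(c,f), ready(f,c)}
optimal plan length = 2; 2 > 1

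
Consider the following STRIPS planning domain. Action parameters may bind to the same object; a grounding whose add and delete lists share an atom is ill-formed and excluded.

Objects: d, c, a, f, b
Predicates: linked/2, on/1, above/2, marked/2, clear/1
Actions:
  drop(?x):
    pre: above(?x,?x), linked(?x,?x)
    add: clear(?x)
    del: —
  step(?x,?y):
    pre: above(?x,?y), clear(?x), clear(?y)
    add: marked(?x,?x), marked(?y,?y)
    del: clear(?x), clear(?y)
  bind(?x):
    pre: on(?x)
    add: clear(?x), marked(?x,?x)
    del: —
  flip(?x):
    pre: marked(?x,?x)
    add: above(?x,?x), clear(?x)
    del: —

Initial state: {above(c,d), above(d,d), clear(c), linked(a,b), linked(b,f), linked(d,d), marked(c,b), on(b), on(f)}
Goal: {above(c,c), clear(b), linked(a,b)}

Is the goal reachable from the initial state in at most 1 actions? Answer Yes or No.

1. drop(d)  →  {above(c,d), above(d,d), clear(c), clear(d), linked(a,b), linked(b,f), linked(d,d), marked(c,b), on(b), on(f)}
2. step(c,d)  →  {above(c,d), above(d,d), linked(a,b), linked(b,f), linked(d,d), marked(c,b), marked(c,c), marked(d,d), on(b), on(f)}
3. bind(b)  →  {above(c,d), above(d,d), clear(b), linked(a,b), linked(b,f), linked(d,d), marked(b,b), marked(c,b), marked(c,c), marked(d,d), on(b), on(f)}
4. flip(c)  →  {above(c,c), above(c,d), above(d,d), clear(b), clear(c), linked(a,b), linked(b,f), linked(d,d), marked(b,b), marked(c,b), marked(c,c), marked(d,d), on(b), on(f)}
optimal plan length = 4; 4 > 1

No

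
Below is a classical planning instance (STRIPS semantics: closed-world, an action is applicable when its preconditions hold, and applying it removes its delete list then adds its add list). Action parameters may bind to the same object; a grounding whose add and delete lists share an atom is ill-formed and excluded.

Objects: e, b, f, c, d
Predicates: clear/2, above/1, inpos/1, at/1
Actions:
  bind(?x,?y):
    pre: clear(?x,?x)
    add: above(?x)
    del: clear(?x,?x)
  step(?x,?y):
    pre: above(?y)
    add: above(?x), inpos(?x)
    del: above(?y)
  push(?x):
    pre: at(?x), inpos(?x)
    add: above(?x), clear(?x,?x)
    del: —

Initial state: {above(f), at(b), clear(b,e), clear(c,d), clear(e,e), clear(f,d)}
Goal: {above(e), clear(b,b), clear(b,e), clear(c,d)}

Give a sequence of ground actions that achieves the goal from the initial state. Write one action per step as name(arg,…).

1. bind(e,e)  →  {above(e), above(f), at(b), clear(b,e), clear(c,d), clear(f,d)}
2. step(b,f)  →  {above(b), above(e), at(b), clear(b,e), clear(c,d), clear(f,d), inpos(b)}
3. push(b)  →  {above(b), above(e), at(b), clear(b,b), clear(b,e), clear(c,d), clear(f,d), inpos(b)}

bind(e,e); step(b,f); push(b)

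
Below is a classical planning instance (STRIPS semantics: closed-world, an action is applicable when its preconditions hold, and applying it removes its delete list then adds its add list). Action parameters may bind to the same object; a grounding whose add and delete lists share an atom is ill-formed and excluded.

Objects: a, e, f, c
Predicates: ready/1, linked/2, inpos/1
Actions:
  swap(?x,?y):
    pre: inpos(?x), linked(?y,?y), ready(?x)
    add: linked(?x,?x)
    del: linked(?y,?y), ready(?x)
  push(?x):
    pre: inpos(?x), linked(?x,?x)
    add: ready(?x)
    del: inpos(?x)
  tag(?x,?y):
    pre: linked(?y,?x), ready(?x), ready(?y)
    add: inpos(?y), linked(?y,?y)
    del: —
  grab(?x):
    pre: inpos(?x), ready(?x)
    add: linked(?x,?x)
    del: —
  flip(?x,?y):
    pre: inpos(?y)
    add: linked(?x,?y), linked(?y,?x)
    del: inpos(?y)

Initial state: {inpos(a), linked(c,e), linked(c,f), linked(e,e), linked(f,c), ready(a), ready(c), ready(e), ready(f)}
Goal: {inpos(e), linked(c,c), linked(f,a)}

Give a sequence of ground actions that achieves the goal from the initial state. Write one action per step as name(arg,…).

1. tag(e,e)  →  {inpos(a), inpos(e), linked(c,e), linked(c,f), linked(e,e), linked(f,c), ready(a), ready(c), ready(e), ready(f)}
2. tag(e,c)  →  {inpos(a), inpos(c), inpos(e), linked(c,c), linked(c,e), linked(c,f), linked(e,e), linked(f,c), ready(a), ready(c), ready(e), ready(f)}
3. flip(f,a)  →  {inpos(c), inpos(e), linked(a,f), linked(c,c), linked(c,e), linked(c,f), linked(e,e), linked(f,a), linked(f,c), ready(a), ready(c), ready(e), ready(f)}

tag(e,e); tag(e,c); flip(f,a)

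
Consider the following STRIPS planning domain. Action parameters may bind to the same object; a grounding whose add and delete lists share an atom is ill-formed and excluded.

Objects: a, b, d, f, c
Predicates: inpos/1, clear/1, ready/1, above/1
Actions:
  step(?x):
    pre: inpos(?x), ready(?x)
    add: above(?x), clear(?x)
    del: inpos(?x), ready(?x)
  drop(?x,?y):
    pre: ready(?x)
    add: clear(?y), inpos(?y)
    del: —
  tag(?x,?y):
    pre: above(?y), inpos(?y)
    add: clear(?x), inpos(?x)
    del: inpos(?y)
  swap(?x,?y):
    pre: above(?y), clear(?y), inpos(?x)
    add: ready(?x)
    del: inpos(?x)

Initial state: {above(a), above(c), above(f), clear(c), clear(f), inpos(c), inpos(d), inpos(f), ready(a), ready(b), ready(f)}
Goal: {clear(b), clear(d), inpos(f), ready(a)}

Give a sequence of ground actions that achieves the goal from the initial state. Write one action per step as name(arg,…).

drop(a,b); drop(a,d)

1. drop(a,b)  →  {above(a), above(c), above(f), clear(b), clear(c), clear(f), inpos(b), inpos(c), inpos(d), inpos(f), ready(a), ready(b), ready(f)}
2. drop(a,d)  →  {above(a), above(c), above(f), clear(b), clear(c), clear(d), clear(f), inpos(b), inpos(c), inpos(d), inpos(f), ready(a), ready(b), ready(f)}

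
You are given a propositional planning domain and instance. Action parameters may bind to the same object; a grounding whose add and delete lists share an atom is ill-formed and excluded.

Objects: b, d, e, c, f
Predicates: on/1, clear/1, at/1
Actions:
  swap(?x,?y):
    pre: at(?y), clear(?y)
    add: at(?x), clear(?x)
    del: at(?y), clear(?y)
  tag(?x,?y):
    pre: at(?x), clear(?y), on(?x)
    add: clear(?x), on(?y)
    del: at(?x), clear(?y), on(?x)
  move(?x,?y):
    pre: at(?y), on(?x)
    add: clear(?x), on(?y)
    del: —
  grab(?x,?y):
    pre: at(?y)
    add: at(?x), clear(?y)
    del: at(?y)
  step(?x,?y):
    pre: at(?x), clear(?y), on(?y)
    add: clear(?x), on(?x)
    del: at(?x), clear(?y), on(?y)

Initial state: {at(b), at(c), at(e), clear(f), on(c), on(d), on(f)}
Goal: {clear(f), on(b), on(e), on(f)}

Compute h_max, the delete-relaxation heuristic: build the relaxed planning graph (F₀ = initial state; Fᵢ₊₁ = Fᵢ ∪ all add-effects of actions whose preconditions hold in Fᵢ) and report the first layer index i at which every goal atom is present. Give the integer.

F0 = init (7 atoms)
F1 = F0 ∪ {at(d), at(f), clear(b), clear(c), clear(d), clear(e), on(b), on(e)}  (15 atoms)
goal ⊆ F1  ⇒  h_max = 1

1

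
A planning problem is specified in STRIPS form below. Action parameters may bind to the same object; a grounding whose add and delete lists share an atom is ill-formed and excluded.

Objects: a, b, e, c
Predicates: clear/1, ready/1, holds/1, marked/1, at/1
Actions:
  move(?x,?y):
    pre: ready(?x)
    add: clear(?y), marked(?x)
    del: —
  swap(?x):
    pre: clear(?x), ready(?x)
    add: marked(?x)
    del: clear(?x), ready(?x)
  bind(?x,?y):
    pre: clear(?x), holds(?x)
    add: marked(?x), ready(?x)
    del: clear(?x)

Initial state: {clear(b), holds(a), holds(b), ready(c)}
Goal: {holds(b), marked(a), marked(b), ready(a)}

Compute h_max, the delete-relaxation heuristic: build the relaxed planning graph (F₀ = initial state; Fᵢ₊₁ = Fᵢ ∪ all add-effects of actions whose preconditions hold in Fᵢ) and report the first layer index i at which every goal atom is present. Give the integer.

F0 = init (4 atoms)
F1 = F0 ∪ {clear(a), clear(c), clear(e), marked(b), marked(c), ready(b)}  (10 atoms)
F2 = F1 ∪ {marked(a), ready(a)}  (12 atoms)
goal ⊆ F2  ⇒  h_max = 2

2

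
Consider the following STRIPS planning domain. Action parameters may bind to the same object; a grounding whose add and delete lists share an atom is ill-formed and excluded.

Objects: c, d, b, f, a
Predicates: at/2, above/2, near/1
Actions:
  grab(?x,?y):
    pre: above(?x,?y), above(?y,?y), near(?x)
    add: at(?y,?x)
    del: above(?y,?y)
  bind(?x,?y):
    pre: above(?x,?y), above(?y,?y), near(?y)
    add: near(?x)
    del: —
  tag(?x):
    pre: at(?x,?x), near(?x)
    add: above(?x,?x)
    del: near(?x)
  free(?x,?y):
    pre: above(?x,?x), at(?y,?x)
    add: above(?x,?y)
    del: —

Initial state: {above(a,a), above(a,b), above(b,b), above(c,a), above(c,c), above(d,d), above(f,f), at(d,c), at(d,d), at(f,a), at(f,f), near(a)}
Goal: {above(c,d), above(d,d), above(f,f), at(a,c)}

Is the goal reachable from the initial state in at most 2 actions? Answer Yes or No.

No

1. bind(c,a)  →  {above(a,a), above(a,b), above(b,b), above(c,a), above(c,c), above(d,d), above(f,f), at(d,c), at(d,d), at(f,a), at(f,f), near(a), near(c)}
2. grab(c,a)  →  {above(a,b), above(b,b), above(c,a), above(c,c), above(d,d), above(f,f), at(a,c), at(d,c), at(d,d), at(f,a), at(f,f), near(a), near(c)}
3. free(c,d)  →  {above(a,b), above(b,b), above(c,a), above(c,c), above(c,d), above(d,d), above(f,f), at(a,c), at(d,c), at(d,d), at(f,a), at(f,f), near(a), near(c)}
optimal plan length = 3; 3 > 2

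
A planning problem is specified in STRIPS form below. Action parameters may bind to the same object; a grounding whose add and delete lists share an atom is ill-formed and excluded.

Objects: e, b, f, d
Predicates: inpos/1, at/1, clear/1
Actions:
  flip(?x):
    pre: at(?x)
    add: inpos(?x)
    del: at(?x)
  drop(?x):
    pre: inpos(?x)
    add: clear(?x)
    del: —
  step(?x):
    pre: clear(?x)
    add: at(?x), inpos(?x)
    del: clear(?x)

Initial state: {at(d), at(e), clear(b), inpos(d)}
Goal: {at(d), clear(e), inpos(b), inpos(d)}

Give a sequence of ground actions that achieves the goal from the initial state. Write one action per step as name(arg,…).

1. flip(e)  →  {at(d), clear(b), inpos(d), inpos(e)}
2. drop(e)  →  {at(d), clear(b), clear(e), inpos(d), inpos(e)}
3. step(b)  →  {at(b), at(d), clear(e), inpos(b), inpos(d), inpos(e)}

flip(e); drop(e); step(b)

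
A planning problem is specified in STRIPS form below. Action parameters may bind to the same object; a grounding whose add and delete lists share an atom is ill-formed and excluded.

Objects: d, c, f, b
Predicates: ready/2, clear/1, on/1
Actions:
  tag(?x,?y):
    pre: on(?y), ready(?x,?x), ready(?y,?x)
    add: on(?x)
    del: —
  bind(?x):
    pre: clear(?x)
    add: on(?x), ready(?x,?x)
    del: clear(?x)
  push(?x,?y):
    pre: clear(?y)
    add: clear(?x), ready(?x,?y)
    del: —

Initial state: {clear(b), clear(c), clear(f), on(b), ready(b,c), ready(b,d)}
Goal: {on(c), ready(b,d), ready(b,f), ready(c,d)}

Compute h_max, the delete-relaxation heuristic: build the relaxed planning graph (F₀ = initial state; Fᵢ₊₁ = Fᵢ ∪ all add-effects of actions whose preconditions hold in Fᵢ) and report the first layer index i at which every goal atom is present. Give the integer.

2

F0 = init (6 atoms)
F1 = F0 ∪ {clear(d), on(c), on(f), ready(b,b), ready(b,f), ready(c,b), ready(c,c), ready(c,f), ready(d,b), ready(d,c), ready(d,f), ready(f,b), ready(f,c), ready(f,f)}  (20 atoms)
F2 = F1 ∪ {on(d), ready(c,d), ready(d,d), ready(f,d)}  (24 atoms)
goal ⊆ F2  ⇒  h_max = 2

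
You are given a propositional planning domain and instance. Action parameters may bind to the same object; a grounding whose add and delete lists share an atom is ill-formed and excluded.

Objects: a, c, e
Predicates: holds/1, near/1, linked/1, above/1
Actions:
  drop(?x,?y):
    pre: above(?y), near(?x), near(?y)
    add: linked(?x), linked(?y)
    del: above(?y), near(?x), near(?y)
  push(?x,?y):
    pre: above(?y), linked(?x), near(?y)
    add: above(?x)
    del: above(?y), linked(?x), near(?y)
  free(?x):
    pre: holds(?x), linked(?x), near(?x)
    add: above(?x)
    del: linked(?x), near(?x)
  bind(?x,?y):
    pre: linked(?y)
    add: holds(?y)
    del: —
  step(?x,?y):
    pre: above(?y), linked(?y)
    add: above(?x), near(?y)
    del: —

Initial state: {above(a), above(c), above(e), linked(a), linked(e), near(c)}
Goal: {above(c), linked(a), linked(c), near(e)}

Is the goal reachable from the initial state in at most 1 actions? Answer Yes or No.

1. drop(c,c)  →  {above(a), above(e), linked(a), linked(c), linked(e)}
2. step(c,e)  →  {above(a), above(c), above(e), linked(a), linked(c), linked(e), near(e)}
optimal plan length = 2; 2 > 1

No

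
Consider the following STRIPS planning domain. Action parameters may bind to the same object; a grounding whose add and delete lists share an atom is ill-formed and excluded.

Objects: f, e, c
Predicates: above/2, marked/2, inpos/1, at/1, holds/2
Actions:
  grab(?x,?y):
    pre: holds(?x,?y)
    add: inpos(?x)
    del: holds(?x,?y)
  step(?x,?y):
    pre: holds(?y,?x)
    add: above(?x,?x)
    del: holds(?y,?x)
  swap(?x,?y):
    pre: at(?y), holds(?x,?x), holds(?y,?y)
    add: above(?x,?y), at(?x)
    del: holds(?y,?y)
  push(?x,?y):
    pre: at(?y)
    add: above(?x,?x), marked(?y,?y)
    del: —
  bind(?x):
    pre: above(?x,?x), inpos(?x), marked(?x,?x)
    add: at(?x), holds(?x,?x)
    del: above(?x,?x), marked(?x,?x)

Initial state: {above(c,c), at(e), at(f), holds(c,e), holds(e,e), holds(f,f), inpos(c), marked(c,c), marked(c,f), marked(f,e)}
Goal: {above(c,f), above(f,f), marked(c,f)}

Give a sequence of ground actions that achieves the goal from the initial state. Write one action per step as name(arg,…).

1. push(f,f)  →  {above(c,c), above(f,f), at(e), at(f), holds(c,e), holds(e,e), holds(f,f), inpos(c), marked(c,c), marked(c,f), marked(f,e), marked(f,f)}
2. bind(c)  →  {above(f,f), at(c), at(e), at(f), holds(c,c), holds(c,e), holds(e,e), holds(f,f), inpos(c), marked(c,f), marked(f,e), marked(f,f)}
3. swap(c,f)  →  {above(c,f), above(f,f), at(c), at(e), at(f), holds(c,c), holds(c,e), holds(e,e), inpos(c), marked(c,f), marked(f,e), marked(f,f)}

push(f,f); bind(c); swap(c,f)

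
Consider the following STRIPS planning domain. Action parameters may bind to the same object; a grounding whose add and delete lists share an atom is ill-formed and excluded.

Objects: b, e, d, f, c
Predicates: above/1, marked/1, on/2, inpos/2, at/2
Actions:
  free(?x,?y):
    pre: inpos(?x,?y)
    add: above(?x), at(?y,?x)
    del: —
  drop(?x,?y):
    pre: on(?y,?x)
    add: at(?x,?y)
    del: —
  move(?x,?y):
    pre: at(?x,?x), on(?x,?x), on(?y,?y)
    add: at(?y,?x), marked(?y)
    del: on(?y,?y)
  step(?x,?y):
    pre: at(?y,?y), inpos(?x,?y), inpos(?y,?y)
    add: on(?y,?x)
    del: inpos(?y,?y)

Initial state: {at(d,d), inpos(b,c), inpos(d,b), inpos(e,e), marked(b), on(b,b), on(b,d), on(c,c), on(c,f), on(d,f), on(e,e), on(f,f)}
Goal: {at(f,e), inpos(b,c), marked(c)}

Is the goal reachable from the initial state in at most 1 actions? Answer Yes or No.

1. free(e,e)  →  {above(e), at(d,d), at(e,e), inpos(b,c), inpos(d,b), inpos(e,e), marked(b), on(b,b), on(b,d), on(c,c), on(c,f), on(d,f), on(e,e), on(f,f)}
2. move(e,f)  →  {above(e), at(d,d), at(e,e), at(f,e), inpos(b,c), inpos(d,b), inpos(e,e), marked(b), marked(f), on(b,b), on(b,d), on(c,c), on(c,f), on(d,f), on(e,e)}
3. move(e,c)  →  {above(e), at(c,e), at(d,d), at(e,e), at(f,e), inpos(b,c), inpos(d,b), inpos(e,e), marked(b), marked(c), marked(f), on(b,b), on(b,d), on(c,f), on(d,f), on(e,e)}
optimal plan length = 3; 3 > 1

No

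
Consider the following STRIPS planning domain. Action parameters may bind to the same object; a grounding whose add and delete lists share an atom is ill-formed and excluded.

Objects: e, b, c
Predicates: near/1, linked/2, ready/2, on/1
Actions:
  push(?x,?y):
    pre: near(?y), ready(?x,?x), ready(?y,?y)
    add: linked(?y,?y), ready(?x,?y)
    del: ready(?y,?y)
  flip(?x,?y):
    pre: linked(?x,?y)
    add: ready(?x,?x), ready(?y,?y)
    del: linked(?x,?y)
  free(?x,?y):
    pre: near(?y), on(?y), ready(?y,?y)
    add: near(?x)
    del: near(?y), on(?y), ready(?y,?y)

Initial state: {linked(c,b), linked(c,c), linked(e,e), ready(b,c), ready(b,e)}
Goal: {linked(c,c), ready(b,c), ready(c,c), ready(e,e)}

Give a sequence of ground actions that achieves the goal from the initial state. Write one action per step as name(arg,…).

flip(e,e); flip(c,b)

1. flip(e,e)  →  {linked(c,b), linked(c,c), ready(b,c), ready(b,e), ready(e,e)}
2. flip(c,b)  →  {linked(c,c), ready(b,b), ready(b,c), ready(b,e), ready(c,c), ready(e,e)}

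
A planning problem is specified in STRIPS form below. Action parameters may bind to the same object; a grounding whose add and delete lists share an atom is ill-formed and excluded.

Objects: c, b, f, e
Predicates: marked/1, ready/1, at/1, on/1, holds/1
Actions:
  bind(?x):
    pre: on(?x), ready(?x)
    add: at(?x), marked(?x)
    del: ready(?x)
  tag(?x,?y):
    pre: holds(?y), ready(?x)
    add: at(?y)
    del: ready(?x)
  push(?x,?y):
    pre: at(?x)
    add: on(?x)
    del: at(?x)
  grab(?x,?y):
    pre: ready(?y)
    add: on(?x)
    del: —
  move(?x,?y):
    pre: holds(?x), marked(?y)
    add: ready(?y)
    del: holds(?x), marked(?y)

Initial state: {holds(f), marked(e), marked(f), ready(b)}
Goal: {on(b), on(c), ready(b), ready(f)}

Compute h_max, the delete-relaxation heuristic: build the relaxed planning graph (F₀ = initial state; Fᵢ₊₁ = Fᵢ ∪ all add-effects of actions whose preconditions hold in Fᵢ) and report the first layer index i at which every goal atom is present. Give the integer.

F0 = init (4 atoms)
F1 = F0 ∪ {at(f), on(b), on(c), on(e), on(f), ready(e), ready(f)}  (11 atoms)
goal ⊆ F1  ⇒  h_max = 1

1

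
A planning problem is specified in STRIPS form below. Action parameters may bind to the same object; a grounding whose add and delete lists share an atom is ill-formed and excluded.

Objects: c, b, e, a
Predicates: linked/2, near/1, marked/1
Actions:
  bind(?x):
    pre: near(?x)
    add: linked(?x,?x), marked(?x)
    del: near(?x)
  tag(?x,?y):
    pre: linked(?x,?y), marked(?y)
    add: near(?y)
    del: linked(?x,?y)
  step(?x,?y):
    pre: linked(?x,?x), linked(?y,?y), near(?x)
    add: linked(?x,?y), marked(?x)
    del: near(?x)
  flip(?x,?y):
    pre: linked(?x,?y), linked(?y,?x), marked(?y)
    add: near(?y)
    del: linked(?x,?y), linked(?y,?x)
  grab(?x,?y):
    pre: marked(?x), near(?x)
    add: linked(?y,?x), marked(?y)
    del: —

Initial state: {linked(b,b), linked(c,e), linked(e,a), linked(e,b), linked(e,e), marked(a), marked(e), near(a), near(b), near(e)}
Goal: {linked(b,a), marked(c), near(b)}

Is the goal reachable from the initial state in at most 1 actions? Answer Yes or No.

No

1. grab(e,c)  →  {linked(b,b), linked(c,e), linked(e,a), linked(e,b), linked(e,e), marked(a), marked(c), marked(e), near(a), near(b), near(e)}
2. grab(a,b)  →  {linked(b,a), linked(b,b), linked(c,e), linked(e,a), linked(e,b), linked(e,e), marked(a), marked(b), marked(c), marked(e), near(a), near(b), near(e)}
optimal plan length = 2; 2 > 1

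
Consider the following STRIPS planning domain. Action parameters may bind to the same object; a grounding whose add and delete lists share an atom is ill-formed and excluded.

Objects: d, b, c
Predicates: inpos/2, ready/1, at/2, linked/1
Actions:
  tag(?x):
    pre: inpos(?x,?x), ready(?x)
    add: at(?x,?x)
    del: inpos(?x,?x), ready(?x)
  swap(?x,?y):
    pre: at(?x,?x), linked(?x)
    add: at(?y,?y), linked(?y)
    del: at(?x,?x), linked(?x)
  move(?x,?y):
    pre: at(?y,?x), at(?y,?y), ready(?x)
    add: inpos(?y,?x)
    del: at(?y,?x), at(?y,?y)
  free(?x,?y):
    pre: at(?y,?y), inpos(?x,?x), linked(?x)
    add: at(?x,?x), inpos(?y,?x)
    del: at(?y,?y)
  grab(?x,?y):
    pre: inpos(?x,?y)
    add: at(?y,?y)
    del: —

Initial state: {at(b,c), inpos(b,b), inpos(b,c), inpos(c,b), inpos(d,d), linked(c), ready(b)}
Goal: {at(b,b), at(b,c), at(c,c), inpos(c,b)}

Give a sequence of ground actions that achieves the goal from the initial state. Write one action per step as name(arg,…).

tag(b); grab(b,c)

1. tag(b)  →  {at(b,b), at(b,c), inpos(b,c), inpos(c,b), inpos(d,d), linked(c)}
2. grab(b,c)  →  {at(b,b), at(b,c), at(c,c), inpos(b,c), inpos(c,b), inpos(d,d), linked(c)}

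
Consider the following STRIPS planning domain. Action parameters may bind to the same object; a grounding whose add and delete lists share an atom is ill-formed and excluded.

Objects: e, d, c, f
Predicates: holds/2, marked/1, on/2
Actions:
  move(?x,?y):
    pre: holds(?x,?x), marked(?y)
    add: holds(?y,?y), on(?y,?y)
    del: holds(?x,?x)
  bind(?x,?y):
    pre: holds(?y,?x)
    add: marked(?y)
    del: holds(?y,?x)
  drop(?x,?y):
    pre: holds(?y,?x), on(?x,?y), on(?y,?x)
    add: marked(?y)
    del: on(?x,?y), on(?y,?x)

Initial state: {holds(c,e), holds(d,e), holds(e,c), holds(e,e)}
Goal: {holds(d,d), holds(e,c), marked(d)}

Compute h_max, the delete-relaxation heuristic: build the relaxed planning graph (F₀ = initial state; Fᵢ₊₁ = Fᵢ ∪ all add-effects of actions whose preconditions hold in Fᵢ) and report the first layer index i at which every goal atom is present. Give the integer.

2

F0 = init (4 atoms)
F1 = F0 ∪ {marked(c), marked(d), marked(e)}  (7 atoms)
F2 = F1 ∪ {holds(c,c), holds(d,d), on(c,c), on(d,d)}  (11 atoms)
goal ⊆ F2  ⇒  h_max = 2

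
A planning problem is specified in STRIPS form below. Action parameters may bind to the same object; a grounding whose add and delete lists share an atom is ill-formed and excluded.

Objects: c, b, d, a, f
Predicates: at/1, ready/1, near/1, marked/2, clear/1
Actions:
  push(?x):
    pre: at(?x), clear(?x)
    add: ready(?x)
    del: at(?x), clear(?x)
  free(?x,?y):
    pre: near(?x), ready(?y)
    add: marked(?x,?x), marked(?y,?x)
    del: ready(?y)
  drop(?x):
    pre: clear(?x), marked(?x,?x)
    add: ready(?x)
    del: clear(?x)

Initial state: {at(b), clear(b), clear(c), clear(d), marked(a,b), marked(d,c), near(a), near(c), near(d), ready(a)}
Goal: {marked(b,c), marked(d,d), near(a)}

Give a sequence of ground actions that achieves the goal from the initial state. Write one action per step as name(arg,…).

push(b); free(c,b); free(d,a)

1. push(b)  →  {clear(c), clear(d), marked(a,b), marked(d,c), near(a), near(c), near(d), ready(a), ready(b)}
2. free(c,b)  →  {clear(c), clear(d), marked(a,b), marked(b,c), marked(c,c), marked(d,c), near(a), near(c), near(d), ready(a)}
3. free(d,a)  →  {clear(c), clear(d), marked(a,b), marked(a,d), marked(b,c), marked(c,c), marked(d,c), marked(d,d), near(a), near(c), near(d)}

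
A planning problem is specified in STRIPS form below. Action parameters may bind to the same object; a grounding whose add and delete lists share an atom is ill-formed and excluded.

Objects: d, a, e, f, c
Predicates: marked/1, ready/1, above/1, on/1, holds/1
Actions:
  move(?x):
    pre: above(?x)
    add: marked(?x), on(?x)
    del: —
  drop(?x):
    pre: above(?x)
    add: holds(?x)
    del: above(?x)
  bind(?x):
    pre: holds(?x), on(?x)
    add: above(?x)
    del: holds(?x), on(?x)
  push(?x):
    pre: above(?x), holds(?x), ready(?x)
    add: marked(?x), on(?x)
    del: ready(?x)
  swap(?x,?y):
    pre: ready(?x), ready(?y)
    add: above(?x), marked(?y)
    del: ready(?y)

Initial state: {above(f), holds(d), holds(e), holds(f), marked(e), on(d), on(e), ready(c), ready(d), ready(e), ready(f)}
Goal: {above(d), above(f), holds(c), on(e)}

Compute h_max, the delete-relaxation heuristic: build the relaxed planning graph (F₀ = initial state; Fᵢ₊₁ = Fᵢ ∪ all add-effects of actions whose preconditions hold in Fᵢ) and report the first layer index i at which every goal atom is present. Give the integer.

F0 = init (11 atoms)
F1 = F0 ∪ {above(c), above(d), above(e), marked(c), marked(d), marked(f), on(f)}  (18 atoms)
F2 = F1 ∪ {holds(c), on(c)}  (20 atoms)
goal ⊆ F2  ⇒  h_max = 2

2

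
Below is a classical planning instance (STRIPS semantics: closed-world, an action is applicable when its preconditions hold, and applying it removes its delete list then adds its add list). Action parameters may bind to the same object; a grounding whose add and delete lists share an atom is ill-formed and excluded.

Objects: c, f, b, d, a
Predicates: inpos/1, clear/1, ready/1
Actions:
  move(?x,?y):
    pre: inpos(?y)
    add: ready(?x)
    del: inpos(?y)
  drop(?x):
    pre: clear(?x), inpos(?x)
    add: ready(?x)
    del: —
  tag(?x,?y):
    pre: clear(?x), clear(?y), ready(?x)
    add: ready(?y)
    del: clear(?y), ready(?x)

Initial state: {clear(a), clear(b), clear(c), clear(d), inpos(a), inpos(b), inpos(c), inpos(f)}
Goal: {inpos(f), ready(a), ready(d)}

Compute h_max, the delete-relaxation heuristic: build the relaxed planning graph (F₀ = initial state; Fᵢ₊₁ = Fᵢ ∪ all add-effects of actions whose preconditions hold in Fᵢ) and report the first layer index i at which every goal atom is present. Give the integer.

1

F0 = init (8 atoms)
F1 = F0 ∪ {ready(a), ready(b), ready(c), ready(d), ready(f)}  (13 atoms)
goal ⊆ F1  ⇒  h_max = 1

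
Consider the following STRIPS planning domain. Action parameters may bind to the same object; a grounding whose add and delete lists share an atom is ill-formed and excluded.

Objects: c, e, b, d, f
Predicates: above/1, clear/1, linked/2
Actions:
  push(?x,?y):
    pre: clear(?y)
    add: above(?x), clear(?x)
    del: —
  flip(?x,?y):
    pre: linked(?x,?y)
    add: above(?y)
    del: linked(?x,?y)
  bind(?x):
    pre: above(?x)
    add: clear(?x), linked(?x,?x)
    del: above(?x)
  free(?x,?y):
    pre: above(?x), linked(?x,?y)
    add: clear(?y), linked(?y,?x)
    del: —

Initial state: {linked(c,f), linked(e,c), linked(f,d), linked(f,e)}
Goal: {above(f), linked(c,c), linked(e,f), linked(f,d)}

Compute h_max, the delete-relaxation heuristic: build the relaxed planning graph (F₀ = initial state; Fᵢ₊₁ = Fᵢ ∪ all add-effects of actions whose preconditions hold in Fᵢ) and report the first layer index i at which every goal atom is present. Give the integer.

F0 = init (4 atoms)
F1 = F0 ∪ {above(c), above(d), above(e), above(f)}  (8 atoms)
F2 = F1 ∪ {clear(c), clear(d), clear(e), clear(f), linked(c,c), linked(c,e), linked(d,d), linked(d,f), linked(e,e), linked(e,f), linked(f,c), linked(f,f)}  (20 atoms)
goal ⊆ F2  ⇒  h_max = 2

2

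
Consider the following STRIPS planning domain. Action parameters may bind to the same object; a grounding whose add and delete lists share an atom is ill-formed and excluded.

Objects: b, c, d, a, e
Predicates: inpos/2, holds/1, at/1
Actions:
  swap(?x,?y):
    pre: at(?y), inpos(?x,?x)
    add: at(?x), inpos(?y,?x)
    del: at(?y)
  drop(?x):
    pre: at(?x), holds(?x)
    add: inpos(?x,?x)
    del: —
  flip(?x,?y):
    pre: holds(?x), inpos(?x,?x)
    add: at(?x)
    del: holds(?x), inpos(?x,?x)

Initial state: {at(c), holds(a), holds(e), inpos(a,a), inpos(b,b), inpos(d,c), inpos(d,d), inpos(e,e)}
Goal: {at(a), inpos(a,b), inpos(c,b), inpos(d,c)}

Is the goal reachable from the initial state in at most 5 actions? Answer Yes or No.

Yes

1. swap(b,c)  →  {at(b), holds(a), holds(e), inpos(a,a), inpos(b,b), inpos(c,b), inpos(d,c), inpos(d,d), inpos(e,e)}
2. swap(a,b)  →  {at(a), holds(a), holds(e), inpos(a,a), inpos(b,a), inpos(b,b), inpos(c,b), inpos(d,c), inpos(d,d), inpos(e,e)}
3. swap(b,a)  →  {at(b), holds(a), holds(e), inpos(a,a), inpos(a,b), inpos(b,a), inpos(b,b), inpos(c,b), inpos(d,c), inpos(d,d), inpos(e,e)}
4. swap(a,b)  →  {at(a), holds(a), holds(e), inpos(a,a), inpos(a,b), inpos(b,a), inpos(b,b), inpos(c,b), inpos(d,c), inpos(d,d), inpos(e,e)}
optimal plan length = 4; 4 ≤ 5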